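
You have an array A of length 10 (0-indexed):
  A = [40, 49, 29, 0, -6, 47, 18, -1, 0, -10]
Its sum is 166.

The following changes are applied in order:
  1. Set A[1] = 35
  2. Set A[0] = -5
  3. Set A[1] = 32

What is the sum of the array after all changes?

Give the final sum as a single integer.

Initial sum: 166
Change 1: A[1] 49 -> 35, delta = -14, sum = 152
Change 2: A[0] 40 -> -5, delta = -45, sum = 107
Change 3: A[1] 35 -> 32, delta = -3, sum = 104

Answer: 104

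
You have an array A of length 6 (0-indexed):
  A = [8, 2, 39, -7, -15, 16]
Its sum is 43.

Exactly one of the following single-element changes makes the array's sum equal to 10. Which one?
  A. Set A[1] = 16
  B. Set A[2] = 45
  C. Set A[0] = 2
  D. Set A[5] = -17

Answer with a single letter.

Answer: D

Derivation:
Option A: A[1] 2->16, delta=14, new_sum=43+(14)=57
Option B: A[2] 39->45, delta=6, new_sum=43+(6)=49
Option C: A[0] 8->2, delta=-6, new_sum=43+(-6)=37
Option D: A[5] 16->-17, delta=-33, new_sum=43+(-33)=10 <-- matches target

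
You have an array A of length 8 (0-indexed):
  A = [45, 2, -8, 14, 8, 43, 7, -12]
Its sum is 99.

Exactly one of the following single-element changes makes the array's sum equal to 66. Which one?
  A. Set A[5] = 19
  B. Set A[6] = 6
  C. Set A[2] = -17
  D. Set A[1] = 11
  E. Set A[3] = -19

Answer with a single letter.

Option A: A[5] 43->19, delta=-24, new_sum=99+(-24)=75
Option B: A[6] 7->6, delta=-1, new_sum=99+(-1)=98
Option C: A[2] -8->-17, delta=-9, new_sum=99+(-9)=90
Option D: A[1] 2->11, delta=9, new_sum=99+(9)=108
Option E: A[3] 14->-19, delta=-33, new_sum=99+(-33)=66 <-- matches target

Answer: E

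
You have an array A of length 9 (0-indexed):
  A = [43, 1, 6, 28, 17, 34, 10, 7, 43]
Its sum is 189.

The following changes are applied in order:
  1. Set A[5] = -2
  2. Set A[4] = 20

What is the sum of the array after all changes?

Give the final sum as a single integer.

Initial sum: 189
Change 1: A[5] 34 -> -2, delta = -36, sum = 153
Change 2: A[4] 17 -> 20, delta = 3, sum = 156

Answer: 156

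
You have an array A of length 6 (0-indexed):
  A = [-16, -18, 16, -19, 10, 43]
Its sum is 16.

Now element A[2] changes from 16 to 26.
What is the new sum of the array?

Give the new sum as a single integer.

Answer: 26

Derivation:
Old value at index 2: 16
New value at index 2: 26
Delta = 26 - 16 = 10
New sum = old_sum + delta = 16 + (10) = 26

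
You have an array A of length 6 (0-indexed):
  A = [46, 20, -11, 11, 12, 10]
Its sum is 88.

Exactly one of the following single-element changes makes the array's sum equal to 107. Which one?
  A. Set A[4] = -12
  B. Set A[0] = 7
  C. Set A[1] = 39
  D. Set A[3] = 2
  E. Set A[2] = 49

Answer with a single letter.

Option A: A[4] 12->-12, delta=-24, new_sum=88+(-24)=64
Option B: A[0] 46->7, delta=-39, new_sum=88+(-39)=49
Option C: A[1] 20->39, delta=19, new_sum=88+(19)=107 <-- matches target
Option D: A[3] 11->2, delta=-9, new_sum=88+(-9)=79
Option E: A[2] -11->49, delta=60, new_sum=88+(60)=148

Answer: C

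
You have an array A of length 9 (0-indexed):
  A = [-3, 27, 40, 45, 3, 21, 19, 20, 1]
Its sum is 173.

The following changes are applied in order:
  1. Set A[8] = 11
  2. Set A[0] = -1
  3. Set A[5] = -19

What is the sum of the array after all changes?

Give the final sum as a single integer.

Initial sum: 173
Change 1: A[8] 1 -> 11, delta = 10, sum = 183
Change 2: A[0] -3 -> -1, delta = 2, sum = 185
Change 3: A[5] 21 -> -19, delta = -40, sum = 145

Answer: 145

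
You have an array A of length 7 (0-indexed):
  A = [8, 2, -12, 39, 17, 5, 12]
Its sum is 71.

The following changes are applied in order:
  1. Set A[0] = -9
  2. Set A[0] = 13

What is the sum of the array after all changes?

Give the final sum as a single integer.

Initial sum: 71
Change 1: A[0] 8 -> -9, delta = -17, sum = 54
Change 2: A[0] -9 -> 13, delta = 22, sum = 76

Answer: 76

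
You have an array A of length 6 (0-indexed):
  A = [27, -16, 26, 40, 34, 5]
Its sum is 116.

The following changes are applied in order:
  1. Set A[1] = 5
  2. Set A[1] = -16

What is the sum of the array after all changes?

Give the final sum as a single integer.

Answer: 116

Derivation:
Initial sum: 116
Change 1: A[1] -16 -> 5, delta = 21, sum = 137
Change 2: A[1] 5 -> -16, delta = -21, sum = 116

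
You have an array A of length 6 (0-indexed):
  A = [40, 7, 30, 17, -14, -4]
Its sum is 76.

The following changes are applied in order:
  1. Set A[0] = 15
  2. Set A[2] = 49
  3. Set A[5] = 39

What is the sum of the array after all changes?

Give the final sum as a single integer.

Initial sum: 76
Change 1: A[0] 40 -> 15, delta = -25, sum = 51
Change 2: A[2] 30 -> 49, delta = 19, sum = 70
Change 3: A[5] -4 -> 39, delta = 43, sum = 113

Answer: 113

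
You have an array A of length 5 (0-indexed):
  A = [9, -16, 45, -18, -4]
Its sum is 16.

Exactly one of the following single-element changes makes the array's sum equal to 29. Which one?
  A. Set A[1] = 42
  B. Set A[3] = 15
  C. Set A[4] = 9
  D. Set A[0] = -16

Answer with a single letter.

Answer: C

Derivation:
Option A: A[1] -16->42, delta=58, new_sum=16+(58)=74
Option B: A[3] -18->15, delta=33, new_sum=16+(33)=49
Option C: A[4] -4->9, delta=13, new_sum=16+(13)=29 <-- matches target
Option D: A[0] 9->-16, delta=-25, new_sum=16+(-25)=-9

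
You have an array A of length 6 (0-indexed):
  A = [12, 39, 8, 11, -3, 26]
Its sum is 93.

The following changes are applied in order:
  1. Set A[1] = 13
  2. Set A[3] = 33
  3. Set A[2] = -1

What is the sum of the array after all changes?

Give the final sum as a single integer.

Answer: 80

Derivation:
Initial sum: 93
Change 1: A[1] 39 -> 13, delta = -26, sum = 67
Change 2: A[3] 11 -> 33, delta = 22, sum = 89
Change 3: A[2] 8 -> -1, delta = -9, sum = 80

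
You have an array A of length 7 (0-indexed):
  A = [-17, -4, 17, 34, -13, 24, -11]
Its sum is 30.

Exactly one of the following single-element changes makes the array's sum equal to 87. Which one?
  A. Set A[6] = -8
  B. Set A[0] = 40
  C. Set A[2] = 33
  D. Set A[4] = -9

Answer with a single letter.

Option A: A[6] -11->-8, delta=3, new_sum=30+(3)=33
Option B: A[0] -17->40, delta=57, new_sum=30+(57)=87 <-- matches target
Option C: A[2] 17->33, delta=16, new_sum=30+(16)=46
Option D: A[4] -13->-9, delta=4, new_sum=30+(4)=34

Answer: B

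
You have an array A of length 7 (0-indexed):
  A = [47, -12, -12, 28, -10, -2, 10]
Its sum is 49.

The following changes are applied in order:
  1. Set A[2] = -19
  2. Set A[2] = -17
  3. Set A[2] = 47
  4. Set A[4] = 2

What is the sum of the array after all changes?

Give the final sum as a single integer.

Answer: 120

Derivation:
Initial sum: 49
Change 1: A[2] -12 -> -19, delta = -7, sum = 42
Change 2: A[2] -19 -> -17, delta = 2, sum = 44
Change 3: A[2] -17 -> 47, delta = 64, sum = 108
Change 4: A[4] -10 -> 2, delta = 12, sum = 120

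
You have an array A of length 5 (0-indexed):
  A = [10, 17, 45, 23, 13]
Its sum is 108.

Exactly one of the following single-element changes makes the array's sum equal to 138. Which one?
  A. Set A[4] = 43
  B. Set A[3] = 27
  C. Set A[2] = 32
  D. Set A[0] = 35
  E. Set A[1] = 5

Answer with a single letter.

Option A: A[4] 13->43, delta=30, new_sum=108+(30)=138 <-- matches target
Option B: A[3] 23->27, delta=4, new_sum=108+(4)=112
Option C: A[2] 45->32, delta=-13, new_sum=108+(-13)=95
Option D: A[0] 10->35, delta=25, new_sum=108+(25)=133
Option E: A[1] 17->5, delta=-12, new_sum=108+(-12)=96

Answer: A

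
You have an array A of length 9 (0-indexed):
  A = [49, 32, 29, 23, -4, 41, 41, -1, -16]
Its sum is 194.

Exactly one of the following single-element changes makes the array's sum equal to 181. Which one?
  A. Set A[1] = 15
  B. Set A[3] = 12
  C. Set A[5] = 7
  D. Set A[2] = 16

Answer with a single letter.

Option A: A[1] 32->15, delta=-17, new_sum=194+(-17)=177
Option B: A[3] 23->12, delta=-11, new_sum=194+(-11)=183
Option C: A[5] 41->7, delta=-34, new_sum=194+(-34)=160
Option D: A[2] 29->16, delta=-13, new_sum=194+(-13)=181 <-- matches target

Answer: D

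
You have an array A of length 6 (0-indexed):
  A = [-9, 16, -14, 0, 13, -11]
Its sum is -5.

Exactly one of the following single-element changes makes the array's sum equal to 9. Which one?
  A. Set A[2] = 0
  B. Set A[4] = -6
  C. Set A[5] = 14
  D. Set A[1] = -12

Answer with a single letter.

Option A: A[2] -14->0, delta=14, new_sum=-5+(14)=9 <-- matches target
Option B: A[4] 13->-6, delta=-19, new_sum=-5+(-19)=-24
Option C: A[5] -11->14, delta=25, new_sum=-5+(25)=20
Option D: A[1] 16->-12, delta=-28, new_sum=-5+(-28)=-33

Answer: A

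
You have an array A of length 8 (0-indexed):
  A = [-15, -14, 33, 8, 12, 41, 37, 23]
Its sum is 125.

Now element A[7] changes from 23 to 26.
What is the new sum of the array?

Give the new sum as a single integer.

Old value at index 7: 23
New value at index 7: 26
Delta = 26 - 23 = 3
New sum = old_sum + delta = 125 + (3) = 128

Answer: 128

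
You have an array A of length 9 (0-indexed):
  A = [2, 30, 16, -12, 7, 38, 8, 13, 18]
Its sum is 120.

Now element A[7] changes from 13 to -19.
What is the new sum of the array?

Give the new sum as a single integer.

Old value at index 7: 13
New value at index 7: -19
Delta = -19 - 13 = -32
New sum = old_sum + delta = 120 + (-32) = 88

Answer: 88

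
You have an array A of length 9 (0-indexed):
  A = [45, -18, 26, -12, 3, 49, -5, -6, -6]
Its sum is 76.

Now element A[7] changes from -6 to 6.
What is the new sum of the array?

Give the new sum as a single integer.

Old value at index 7: -6
New value at index 7: 6
Delta = 6 - -6 = 12
New sum = old_sum + delta = 76 + (12) = 88

Answer: 88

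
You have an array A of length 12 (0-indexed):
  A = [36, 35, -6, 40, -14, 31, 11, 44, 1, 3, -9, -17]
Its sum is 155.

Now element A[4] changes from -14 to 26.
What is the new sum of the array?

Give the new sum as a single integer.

Answer: 195

Derivation:
Old value at index 4: -14
New value at index 4: 26
Delta = 26 - -14 = 40
New sum = old_sum + delta = 155 + (40) = 195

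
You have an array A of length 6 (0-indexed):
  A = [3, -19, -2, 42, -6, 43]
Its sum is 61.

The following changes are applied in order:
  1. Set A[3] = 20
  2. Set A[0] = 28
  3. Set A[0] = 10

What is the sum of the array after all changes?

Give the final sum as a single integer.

Answer: 46

Derivation:
Initial sum: 61
Change 1: A[3] 42 -> 20, delta = -22, sum = 39
Change 2: A[0] 3 -> 28, delta = 25, sum = 64
Change 3: A[0] 28 -> 10, delta = -18, sum = 46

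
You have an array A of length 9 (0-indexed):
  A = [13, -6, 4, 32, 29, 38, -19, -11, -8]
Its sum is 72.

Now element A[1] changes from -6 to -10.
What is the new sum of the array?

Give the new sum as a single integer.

Answer: 68

Derivation:
Old value at index 1: -6
New value at index 1: -10
Delta = -10 - -6 = -4
New sum = old_sum + delta = 72 + (-4) = 68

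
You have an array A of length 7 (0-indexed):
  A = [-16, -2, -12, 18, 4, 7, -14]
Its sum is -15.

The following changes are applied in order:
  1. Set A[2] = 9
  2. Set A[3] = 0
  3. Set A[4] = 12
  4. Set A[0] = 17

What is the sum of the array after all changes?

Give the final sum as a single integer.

Initial sum: -15
Change 1: A[2] -12 -> 9, delta = 21, sum = 6
Change 2: A[3] 18 -> 0, delta = -18, sum = -12
Change 3: A[4] 4 -> 12, delta = 8, sum = -4
Change 4: A[0] -16 -> 17, delta = 33, sum = 29

Answer: 29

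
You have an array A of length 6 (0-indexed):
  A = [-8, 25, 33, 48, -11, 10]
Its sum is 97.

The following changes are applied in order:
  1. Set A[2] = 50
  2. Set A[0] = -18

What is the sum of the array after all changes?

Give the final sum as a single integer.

Answer: 104

Derivation:
Initial sum: 97
Change 1: A[2] 33 -> 50, delta = 17, sum = 114
Change 2: A[0] -8 -> -18, delta = -10, sum = 104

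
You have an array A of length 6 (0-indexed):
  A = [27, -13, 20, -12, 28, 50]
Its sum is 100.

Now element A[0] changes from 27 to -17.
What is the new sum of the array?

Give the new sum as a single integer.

Old value at index 0: 27
New value at index 0: -17
Delta = -17 - 27 = -44
New sum = old_sum + delta = 100 + (-44) = 56

Answer: 56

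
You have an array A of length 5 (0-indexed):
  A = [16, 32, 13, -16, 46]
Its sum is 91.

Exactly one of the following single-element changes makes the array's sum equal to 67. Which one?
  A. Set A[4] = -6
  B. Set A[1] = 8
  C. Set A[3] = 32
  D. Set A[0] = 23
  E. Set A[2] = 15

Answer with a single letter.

Option A: A[4] 46->-6, delta=-52, new_sum=91+(-52)=39
Option B: A[1] 32->8, delta=-24, new_sum=91+(-24)=67 <-- matches target
Option C: A[3] -16->32, delta=48, new_sum=91+(48)=139
Option D: A[0] 16->23, delta=7, new_sum=91+(7)=98
Option E: A[2] 13->15, delta=2, new_sum=91+(2)=93

Answer: B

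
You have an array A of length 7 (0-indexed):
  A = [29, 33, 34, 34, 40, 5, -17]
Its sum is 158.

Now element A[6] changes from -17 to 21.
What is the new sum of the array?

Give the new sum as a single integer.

Old value at index 6: -17
New value at index 6: 21
Delta = 21 - -17 = 38
New sum = old_sum + delta = 158 + (38) = 196

Answer: 196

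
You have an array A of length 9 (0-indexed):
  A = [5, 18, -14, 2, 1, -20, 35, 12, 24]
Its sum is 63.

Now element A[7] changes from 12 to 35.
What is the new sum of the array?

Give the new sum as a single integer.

Old value at index 7: 12
New value at index 7: 35
Delta = 35 - 12 = 23
New sum = old_sum + delta = 63 + (23) = 86

Answer: 86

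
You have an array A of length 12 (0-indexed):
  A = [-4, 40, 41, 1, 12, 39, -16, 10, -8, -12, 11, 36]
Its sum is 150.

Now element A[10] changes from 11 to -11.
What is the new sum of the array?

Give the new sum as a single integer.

Answer: 128

Derivation:
Old value at index 10: 11
New value at index 10: -11
Delta = -11 - 11 = -22
New sum = old_sum + delta = 150 + (-22) = 128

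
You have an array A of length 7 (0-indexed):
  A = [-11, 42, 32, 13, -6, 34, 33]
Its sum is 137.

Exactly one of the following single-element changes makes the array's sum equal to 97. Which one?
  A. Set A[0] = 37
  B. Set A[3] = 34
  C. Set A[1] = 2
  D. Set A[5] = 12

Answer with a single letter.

Option A: A[0] -11->37, delta=48, new_sum=137+(48)=185
Option B: A[3] 13->34, delta=21, new_sum=137+(21)=158
Option C: A[1] 42->2, delta=-40, new_sum=137+(-40)=97 <-- matches target
Option D: A[5] 34->12, delta=-22, new_sum=137+(-22)=115

Answer: C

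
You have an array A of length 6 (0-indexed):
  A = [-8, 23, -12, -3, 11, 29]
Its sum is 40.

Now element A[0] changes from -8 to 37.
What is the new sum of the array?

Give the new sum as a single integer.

Answer: 85

Derivation:
Old value at index 0: -8
New value at index 0: 37
Delta = 37 - -8 = 45
New sum = old_sum + delta = 40 + (45) = 85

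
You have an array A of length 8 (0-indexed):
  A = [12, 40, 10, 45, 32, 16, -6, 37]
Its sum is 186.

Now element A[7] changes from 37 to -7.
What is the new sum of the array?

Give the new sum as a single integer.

Answer: 142

Derivation:
Old value at index 7: 37
New value at index 7: -7
Delta = -7 - 37 = -44
New sum = old_sum + delta = 186 + (-44) = 142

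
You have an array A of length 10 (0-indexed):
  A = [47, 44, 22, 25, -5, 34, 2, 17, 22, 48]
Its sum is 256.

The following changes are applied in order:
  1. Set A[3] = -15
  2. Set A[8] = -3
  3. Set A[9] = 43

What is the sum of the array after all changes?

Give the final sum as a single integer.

Answer: 186

Derivation:
Initial sum: 256
Change 1: A[3] 25 -> -15, delta = -40, sum = 216
Change 2: A[8] 22 -> -3, delta = -25, sum = 191
Change 3: A[9] 48 -> 43, delta = -5, sum = 186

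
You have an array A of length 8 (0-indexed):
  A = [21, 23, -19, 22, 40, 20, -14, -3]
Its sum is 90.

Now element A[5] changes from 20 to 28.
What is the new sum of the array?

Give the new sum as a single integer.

Answer: 98

Derivation:
Old value at index 5: 20
New value at index 5: 28
Delta = 28 - 20 = 8
New sum = old_sum + delta = 90 + (8) = 98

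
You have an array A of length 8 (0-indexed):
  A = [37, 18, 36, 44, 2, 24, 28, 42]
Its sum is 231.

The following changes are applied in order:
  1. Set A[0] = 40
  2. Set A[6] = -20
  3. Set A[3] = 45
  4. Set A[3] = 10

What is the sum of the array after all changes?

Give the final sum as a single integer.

Answer: 152

Derivation:
Initial sum: 231
Change 1: A[0] 37 -> 40, delta = 3, sum = 234
Change 2: A[6] 28 -> -20, delta = -48, sum = 186
Change 3: A[3] 44 -> 45, delta = 1, sum = 187
Change 4: A[3] 45 -> 10, delta = -35, sum = 152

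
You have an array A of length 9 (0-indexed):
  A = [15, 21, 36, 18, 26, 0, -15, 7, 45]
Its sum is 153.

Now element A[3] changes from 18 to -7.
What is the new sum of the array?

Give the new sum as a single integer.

Old value at index 3: 18
New value at index 3: -7
Delta = -7 - 18 = -25
New sum = old_sum + delta = 153 + (-25) = 128

Answer: 128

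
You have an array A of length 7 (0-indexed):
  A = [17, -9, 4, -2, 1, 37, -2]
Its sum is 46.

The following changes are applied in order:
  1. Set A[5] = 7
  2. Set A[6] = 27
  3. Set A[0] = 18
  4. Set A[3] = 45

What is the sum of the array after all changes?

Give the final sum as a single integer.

Answer: 93

Derivation:
Initial sum: 46
Change 1: A[5] 37 -> 7, delta = -30, sum = 16
Change 2: A[6] -2 -> 27, delta = 29, sum = 45
Change 3: A[0] 17 -> 18, delta = 1, sum = 46
Change 4: A[3] -2 -> 45, delta = 47, sum = 93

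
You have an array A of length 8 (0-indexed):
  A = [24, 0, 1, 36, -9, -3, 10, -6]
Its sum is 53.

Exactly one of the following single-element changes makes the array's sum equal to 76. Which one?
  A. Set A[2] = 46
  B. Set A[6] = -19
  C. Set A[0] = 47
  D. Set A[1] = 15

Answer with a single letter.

Option A: A[2] 1->46, delta=45, new_sum=53+(45)=98
Option B: A[6] 10->-19, delta=-29, new_sum=53+(-29)=24
Option C: A[0] 24->47, delta=23, new_sum=53+(23)=76 <-- matches target
Option D: A[1] 0->15, delta=15, new_sum=53+(15)=68

Answer: C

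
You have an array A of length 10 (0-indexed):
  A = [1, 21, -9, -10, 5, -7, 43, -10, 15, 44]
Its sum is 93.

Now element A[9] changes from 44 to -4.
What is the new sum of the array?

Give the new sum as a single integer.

Answer: 45

Derivation:
Old value at index 9: 44
New value at index 9: -4
Delta = -4 - 44 = -48
New sum = old_sum + delta = 93 + (-48) = 45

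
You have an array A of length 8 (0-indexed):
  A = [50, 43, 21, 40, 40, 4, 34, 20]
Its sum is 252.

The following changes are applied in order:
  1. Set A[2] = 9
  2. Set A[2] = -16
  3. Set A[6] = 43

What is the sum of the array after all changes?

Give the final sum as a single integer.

Answer: 224

Derivation:
Initial sum: 252
Change 1: A[2] 21 -> 9, delta = -12, sum = 240
Change 2: A[2] 9 -> -16, delta = -25, sum = 215
Change 3: A[6] 34 -> 43, delta = 9, sum = 224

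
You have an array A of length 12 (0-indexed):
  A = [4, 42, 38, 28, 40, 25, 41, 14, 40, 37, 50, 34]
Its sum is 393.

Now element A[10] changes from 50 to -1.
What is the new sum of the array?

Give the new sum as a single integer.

Old value at index 10: 50
New value at index 10: -1
Delta = -1 - 50 = -51
New sum = old_sum + delta = 393 + (-51) = 342

Answer: 342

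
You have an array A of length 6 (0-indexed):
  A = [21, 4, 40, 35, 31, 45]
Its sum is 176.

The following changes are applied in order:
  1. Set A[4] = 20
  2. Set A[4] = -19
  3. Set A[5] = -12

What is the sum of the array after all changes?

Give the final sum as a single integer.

Initial sum: 176
Change 1: A[4] 31 -> 20, delta = -11, sum = 165
Change 2: A[4] 20 -> -19, delta = -39, sum = 126
Change 3: A[5] 45 -> -12, delta = -57, sum = 69

Answer: 69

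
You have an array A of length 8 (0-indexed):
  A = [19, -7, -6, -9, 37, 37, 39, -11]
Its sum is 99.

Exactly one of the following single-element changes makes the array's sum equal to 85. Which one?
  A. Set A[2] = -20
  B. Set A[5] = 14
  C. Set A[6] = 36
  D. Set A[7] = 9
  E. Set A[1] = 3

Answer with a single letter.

Option A: A[2] -6->-20, delta=-14, new_sum=99+(-14)=85 <-- matches target
Option B: A[5] 37->14, delta=-23, new_sum=99+(-23)=76
Option C: A[6] 39->36, delta=-3, new_sum=99+(-3)=96
Option D: A[7] -11->9, delta=20, new_sum=99+(20)=119
Option E: A[1] -7->3, delta=10, new_sum=99+(10)=109

Answer: A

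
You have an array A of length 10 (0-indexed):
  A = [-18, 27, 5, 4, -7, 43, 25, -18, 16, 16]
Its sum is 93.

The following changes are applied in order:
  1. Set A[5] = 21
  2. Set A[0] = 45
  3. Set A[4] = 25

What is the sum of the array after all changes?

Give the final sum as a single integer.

Answer: 166

Derivation:
Initial sum: 93
Change 1: A[5] 43 -> 21, delta = -22, sum = 71
Change 2: A[0] -18 -> 45, delta = 63, sum = 134
Change 3: A[4] -7 -> 25, delta = 32, sum = 166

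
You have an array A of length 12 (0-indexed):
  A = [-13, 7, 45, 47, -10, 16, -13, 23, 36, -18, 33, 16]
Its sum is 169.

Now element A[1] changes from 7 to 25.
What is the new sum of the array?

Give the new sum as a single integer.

Answer: 187

Derivation:
Old value at index 1: 7
New value at index 1: 25
Delta = 25 - 7 = 18
New sum = old_sum + delta = 169 + (18) = 187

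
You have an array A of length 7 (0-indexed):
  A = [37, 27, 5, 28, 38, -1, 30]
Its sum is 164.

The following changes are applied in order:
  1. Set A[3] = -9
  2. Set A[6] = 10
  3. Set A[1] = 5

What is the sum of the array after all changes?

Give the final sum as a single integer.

Initial sum: 164
Change 1: A[3] 28 -> -9, delta = -37, sum = 127
Change 2: A[6] 30 -> 10, delta = -20, sum = 107
Change 3: A[1] 27 -> 5, delta = -22, sum = 85

Answer: 85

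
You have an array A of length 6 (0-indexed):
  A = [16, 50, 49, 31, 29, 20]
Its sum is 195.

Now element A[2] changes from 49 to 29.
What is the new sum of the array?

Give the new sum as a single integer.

Answer: 175

Derivation:
Old value at index 2: 49
New value at index 2: 29
Delta = 29 - 49 = -20
New sum = old_sum + delta = 195 + (-20) = 175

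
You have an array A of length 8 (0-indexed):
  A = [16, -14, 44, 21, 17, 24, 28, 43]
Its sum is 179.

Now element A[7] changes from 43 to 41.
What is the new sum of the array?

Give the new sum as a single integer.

Answer: 177

Derivation:
Old value at index 7: 43
New value at index 7: 41
Delta = 41 - 43 = -2
New sum = old_sum + delta = 179 + (-2) = 177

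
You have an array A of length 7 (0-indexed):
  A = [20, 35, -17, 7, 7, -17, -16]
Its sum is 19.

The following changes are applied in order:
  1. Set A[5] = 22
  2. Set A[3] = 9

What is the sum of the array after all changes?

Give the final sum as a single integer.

Answer: 60

Derivation:
Initial sum: 19
Change 1: A[5] -17 -> 22, delta = 39, sum = 58
Change 2: A[3] 7 -> 9, delta = 2, sum = 60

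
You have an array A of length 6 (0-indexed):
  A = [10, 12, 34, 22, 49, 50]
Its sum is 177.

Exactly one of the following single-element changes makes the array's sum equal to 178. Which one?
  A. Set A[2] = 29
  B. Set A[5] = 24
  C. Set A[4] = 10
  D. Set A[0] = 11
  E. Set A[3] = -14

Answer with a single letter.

Answer: D

Derivation:
Option A: A[2] 34->29, delta=-5, new_sum=177+(-5)=172
Option B: A[5] 50->24, delta=-26, new_sum=177+(-26)=151
Option C: A[4] 49->10, delta=-39, new_sum=177+(-39)=138
Option D: A[0] 10->11, delta=1, new_sum=177+(1)=178 <-- matches target
Option E: A[3] 22->-14, delta=-36, new_sum=177+(-36)=141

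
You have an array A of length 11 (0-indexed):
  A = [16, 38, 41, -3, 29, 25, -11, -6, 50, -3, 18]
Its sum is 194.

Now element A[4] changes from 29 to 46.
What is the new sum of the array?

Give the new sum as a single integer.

Old value at index 4: 29
New value at index 4: 46
Delta = 46 - 29 = 17
New sum = old_sum + delta = 194 + (17) = 211

Answer: 211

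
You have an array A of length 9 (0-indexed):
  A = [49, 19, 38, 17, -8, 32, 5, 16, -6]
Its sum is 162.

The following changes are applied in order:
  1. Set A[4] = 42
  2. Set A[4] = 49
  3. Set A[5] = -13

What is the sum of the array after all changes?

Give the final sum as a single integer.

Answer: 174

Derivation:
Initial sum: 162
Change 1: A[4] -8 -> 42, delta = 50, sum = 212
Change 2: A[4] 42 -> 49, delta = 7, sum = 219
Change 3: A[5] 32 -> -13, delta = -45, sum = 174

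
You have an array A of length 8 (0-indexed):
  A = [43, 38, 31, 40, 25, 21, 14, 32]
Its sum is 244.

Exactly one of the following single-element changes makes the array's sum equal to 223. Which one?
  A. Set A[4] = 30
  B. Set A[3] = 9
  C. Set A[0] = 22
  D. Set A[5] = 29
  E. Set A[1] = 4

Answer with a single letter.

Answer: C

Derivation:
Option A: A[4] 25->30, delta=5, new_sum=244+(5)=249
Option B: A[3] 40->9, delta=-31, new_sum=244+(-31)=213
Option C: A[0] 43->22, delta=-21, new_sum=244+(-21)=223 <-- matches target
Option D: A[5] 21->29, delta=8, new_sum=244+(8)=252
Option E: A[1] 38->4, delta=-34, new_sum=244+(-34)=210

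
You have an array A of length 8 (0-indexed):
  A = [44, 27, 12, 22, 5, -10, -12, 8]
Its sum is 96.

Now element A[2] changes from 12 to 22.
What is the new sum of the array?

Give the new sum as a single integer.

Old value at index 2: 12
New value at index 2: 22
Delta = 22 - 12 = 10
New sum = old_sum + delta = 96 + (10) = 106

Answer: 106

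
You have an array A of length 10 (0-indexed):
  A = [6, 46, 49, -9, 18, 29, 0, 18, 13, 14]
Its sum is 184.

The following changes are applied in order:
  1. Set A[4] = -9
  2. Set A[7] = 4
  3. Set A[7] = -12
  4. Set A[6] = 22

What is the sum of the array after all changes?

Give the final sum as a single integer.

Initial sum: 184
Change 1: A[4] 18 -> -9, delta = -27, sum = 157
Change 2: A[7] 18 -> 4, delta = -14, sum = 143
Change 3: A[7] 4 -> -12, delta = -16, sum = 127
Change 4: A[6] 0 -> 22, delta = 22, sum = 149

Answer: 149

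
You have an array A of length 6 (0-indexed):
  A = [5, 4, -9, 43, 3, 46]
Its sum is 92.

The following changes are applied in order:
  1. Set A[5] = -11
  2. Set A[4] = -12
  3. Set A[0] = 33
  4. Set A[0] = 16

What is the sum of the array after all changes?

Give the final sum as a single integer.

Answer: 31

Derivation:
Initial sum: 92
Change 1: A[5] 46 -> -11, delta = -57, sum = 35
Change 2: A[4] 3 -> -12, delta = -15, sum = 20
Change 3: A[0] 5 -> 33, delta = 28, sum = 48
Change 4: A[0] 33 -> 16, delta = -17, sum = 31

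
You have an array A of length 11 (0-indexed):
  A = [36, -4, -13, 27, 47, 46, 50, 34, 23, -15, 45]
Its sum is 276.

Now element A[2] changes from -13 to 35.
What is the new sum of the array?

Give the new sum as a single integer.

Answer: 324

Derivation:
Old value at index 2: -13
New value at index 2: 35
Delta = 35 - -13 = 48
New sum = old_sum + delta = 276 + (48) = 324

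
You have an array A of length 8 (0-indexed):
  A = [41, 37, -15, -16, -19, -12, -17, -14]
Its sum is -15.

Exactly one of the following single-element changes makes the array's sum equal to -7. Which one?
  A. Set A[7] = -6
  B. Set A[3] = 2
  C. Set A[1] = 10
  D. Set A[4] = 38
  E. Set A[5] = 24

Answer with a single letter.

Answer: A

Derivation:
Option A: A[7] -14->-6, delta=8, new_sum=-15+(8)=-7 <-- matches target
Option B: A[3] -16->2, delta=18, new_sum=-15+(18)=3
Option C: A[1] 37->10, delta=-27, new_sum=-15+(-27)=-42
Option D: A[4] -19->38, delta=57, new_sum=-15+(57)=42
Option E: A[5] -12->24, delta=36, new_sum=-15+(36)=21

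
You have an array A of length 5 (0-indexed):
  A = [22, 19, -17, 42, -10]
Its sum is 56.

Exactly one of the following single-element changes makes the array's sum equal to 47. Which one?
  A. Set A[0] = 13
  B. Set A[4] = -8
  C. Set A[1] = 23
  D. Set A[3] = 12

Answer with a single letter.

Option A: A[0] 22->13, delta=-9, new_sum=56+(-9)=47 <-- matches target
Option B: A[4] -10->-8, delta=2, new_sum=56+(2)=58
Option C: A[1] 19->23, delta=4, new_sum=56+(4)=60
Option D: A[3] 42->12, delta=-30, new_sum=56+(-30)=26

Answer: A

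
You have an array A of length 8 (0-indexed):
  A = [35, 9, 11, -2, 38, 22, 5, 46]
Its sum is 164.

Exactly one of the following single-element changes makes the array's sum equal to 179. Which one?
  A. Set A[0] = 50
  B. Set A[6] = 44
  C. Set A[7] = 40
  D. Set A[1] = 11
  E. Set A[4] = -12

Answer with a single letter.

Option A: A[0] 35->50, delta=15, new_sum=164+(15)=179 <-- matches target
Option B: A[6] 5->44, delta=39, new_sum=164+(39)=203
Option C: A[7] 46->40, delta=-6, new_sum=164+(-6)=158
Option D: A[1] 9->11, delta=2, new_sum=164+(2)=166
Option E: A[4] 38->-12, delta=-50, new_sum=164+(-50)=114

Answer: A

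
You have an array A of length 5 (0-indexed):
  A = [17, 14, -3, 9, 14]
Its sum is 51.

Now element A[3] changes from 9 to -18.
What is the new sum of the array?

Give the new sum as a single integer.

Old value at index 3: 9
New value at index 3: -18
Delta = -18 - 9 = -27
New sum = old_sum + delta = 51 + (-27) = 24

Answer: 24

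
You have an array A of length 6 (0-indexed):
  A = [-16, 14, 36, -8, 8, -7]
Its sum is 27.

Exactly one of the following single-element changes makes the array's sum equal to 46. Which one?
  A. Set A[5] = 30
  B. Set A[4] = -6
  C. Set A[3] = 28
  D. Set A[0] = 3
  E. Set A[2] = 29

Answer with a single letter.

Option A: A[5] -7->30, delta=37, new_sum=27+(37)=64
Option B: A[4] 8->-6, delta=-14, new_sum=27+(-14)=13
Option C: A[3] -8->28, delta=36, new_sum=27+(36)=63
Option D: A[0] -16->3, delta=19, new_sum=27+(19)=46 <-- matches target
Option E: A[2] 36->29, delta=-7, new_sum=27+(-7)=20

Answer: D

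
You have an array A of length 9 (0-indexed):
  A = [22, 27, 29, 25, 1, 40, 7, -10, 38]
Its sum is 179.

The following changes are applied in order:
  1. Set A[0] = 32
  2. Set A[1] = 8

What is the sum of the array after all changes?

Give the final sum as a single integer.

Answer: 170

Derivation:
Initial sum: 179
Change 1: A[0] 22 -> 32, delta = 10, sum = 189
Change 2: A[1] 27 -> 8, delta = -19, sum = 170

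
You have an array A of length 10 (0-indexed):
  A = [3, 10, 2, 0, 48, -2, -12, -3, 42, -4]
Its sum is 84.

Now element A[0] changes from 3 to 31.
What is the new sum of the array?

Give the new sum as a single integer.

Answer: 112

Derivation:
Old value at index 0: 3
New value at index 0: 31
Delta = 31 - 3 = 28
New sum = old_sum + delta = 84 + (28) = 112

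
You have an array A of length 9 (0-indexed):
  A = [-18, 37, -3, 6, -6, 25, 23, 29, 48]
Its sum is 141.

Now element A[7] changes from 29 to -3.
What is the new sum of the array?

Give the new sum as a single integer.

Old value at index 7: 29
New value at index 7: -3
Delta = -3 - 29 = -32
New sum = old_sum + delta = 141 + (-32) = 109

Answer: 109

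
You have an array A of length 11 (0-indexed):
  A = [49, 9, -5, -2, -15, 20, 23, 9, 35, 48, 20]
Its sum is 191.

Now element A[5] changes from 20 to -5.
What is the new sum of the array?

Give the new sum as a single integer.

Old value at index 5: 20
New value at index 5: -5
Delta = -5 - 20 = -25
New sum = old_sum + delta = 191 + (-25) = 166

Answer: 166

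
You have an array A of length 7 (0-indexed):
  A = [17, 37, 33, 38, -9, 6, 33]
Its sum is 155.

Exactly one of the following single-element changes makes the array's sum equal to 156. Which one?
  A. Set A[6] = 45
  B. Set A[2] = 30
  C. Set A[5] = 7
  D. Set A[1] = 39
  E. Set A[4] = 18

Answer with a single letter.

Option A: A[6] 33->45, delta=12, new_sum=155+(12)=167
Option B: A[2] 33->30, delta=-3, new_sum=155+(-3)=152
Option C: A[5] 6->7, delta=1, new_sum=155+(1)=156 <-- matches target
Option D: A[1] 37->39, delta=2, new_sum=155+(2)=157
Option E: A[4] -9->18, delta=27, new_sum=155+(27)=182

Answer: C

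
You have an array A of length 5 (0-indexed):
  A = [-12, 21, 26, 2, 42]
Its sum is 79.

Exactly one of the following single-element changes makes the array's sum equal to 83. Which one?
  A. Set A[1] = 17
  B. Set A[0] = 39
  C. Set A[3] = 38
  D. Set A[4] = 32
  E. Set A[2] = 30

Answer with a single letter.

Option A: A[1] 21->17, delta=-4, new_sum=79+(-4)=75
Option B: A[0] -12->39, delta=51, new_sum=79+(51)=130
Option C: A[3] 2->38, delta=36, new_sum=79+(36)=115
Option D: A[4] 42->32, delta=-10, new_sum=79+(-10)=69
Option E: A[2] 26->30, delta=4, new_sum=79+(4)=83 <-- matches target

Answer: E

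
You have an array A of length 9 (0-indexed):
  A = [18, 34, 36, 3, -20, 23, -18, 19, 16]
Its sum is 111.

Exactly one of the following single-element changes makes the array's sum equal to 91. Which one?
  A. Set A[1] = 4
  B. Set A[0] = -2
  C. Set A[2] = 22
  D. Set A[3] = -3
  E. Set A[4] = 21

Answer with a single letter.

Answer: B

Derivation:
Option A: A[1] 34->4, delta=-30, new_sum=111+(-30)=81
Option B: A[0] 18->-2, delta=-20, new_sum=111+(-20)=91 <-- matches target
Option C: A[2] 36->22, delta=-14, new_sum=111+(-14)=97
Option D: A[3] 3->-3, delta=-6, new_sum=111+(-6)=105
Option E: A[4] -20->21, delta=41, new_sum=111+(41)=152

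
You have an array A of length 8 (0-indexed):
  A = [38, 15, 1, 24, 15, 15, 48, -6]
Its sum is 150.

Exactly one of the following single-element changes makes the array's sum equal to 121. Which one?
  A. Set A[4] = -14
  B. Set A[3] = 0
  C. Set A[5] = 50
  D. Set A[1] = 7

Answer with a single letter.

Option A: A[4] 15->-14, delta=-29, new_sum=150+(-29)=121 <-- matches target
Option B: A[3] 24->0, delta=-24, new_sum=150+(-24)=126
Option C: A[5] 15->50, delta=35, new_sum=150+(35)=185
Option D: A[1] 15->7, delta=-8, new_sum=150+(-8)=142

Answer: A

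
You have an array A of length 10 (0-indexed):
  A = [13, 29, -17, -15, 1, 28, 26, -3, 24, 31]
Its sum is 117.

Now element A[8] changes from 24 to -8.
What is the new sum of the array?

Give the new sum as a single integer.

Old value at index 8: 24
New value at index 8: -8
Delta = -8 - 24 = -32
New sum = old_sum + delta = 117 + (-32) = 85

Answer: 85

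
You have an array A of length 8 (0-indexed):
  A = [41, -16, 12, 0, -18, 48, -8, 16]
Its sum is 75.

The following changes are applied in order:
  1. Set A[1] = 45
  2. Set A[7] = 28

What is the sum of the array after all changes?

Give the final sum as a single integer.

Initial sum: 75
Change 1: A[1] -16 -> 45, delta = 61, sum = 136
Change 2: A[7] 16 -> 28, delta = 12, sum = 148

Answer: 148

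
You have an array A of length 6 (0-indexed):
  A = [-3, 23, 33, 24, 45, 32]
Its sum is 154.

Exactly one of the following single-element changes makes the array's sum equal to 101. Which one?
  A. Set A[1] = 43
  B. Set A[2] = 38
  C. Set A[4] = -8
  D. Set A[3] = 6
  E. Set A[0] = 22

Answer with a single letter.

Option A: A[1] 23->43, delta=20, new_sum=154+(20)=174
Option B: A[2] 33->38, delta=5, new_sum=154+(5)=159
Option C: A[4] 45->-8, delta=-53, new_sum=154+(-53)=101 <-- matches target
Option D: A[3] 24->6, delta=-18, new_sum=154+(-18)=136
Option E: A[0] -3->22, delta=25, new_sum=154+(25)=179

Answer: C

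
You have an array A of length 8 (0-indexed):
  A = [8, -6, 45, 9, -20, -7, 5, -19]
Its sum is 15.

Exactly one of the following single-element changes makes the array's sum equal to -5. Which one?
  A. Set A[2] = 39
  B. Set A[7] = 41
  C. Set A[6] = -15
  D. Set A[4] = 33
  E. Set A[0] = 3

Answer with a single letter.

Option A: A[2] 45->39, delta=-6, new_sum=15+(-6)=9
Option B: A[7] -19->41, delta=60, new_sum=15+(60)=75
Option C: A[6] 5->-15, delta=-20, new_sum=15+(-20)=-5 <-- matches target
Option D: A[4] -20->33, delta=53, new_sum=15+(53)=68
Option E: A[0] 8->3, delta=-5, new_sum=15+(-5)=10

Answer: C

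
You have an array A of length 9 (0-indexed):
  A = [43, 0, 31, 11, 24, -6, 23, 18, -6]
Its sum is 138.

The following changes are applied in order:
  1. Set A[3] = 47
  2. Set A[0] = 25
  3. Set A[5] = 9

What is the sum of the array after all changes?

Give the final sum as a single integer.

Initial sum: 138
Change 1: A[3] 11 -> 47, delta = 36, sum = 174
Change 2: A[0] 43 -> 25, delta = -18, sum = 156
Change 3: A[5] -6 -> 9, delta = 15, sum = 171

Answer: 171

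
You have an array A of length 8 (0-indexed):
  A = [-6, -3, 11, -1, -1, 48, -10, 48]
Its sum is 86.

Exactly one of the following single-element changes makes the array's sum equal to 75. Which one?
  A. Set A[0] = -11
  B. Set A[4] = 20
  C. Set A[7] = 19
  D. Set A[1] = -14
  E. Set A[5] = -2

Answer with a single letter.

Answer: D

Derivation:
Option A: A[0] -6->-11, delta=-5, new_sum=86+(-5)=81
Option B: A[4] -1->20, delta=21, new_sum=86+(21)=107
Option C: A[7] 48->19, delta=-29, new_sum=86+(-29)=57
Option D: A[1] -3->-14, delta=-11, new_sum=86+(-11)=75 <-- matches target
Option E: A[5] 48->-2, delta=-50, new_sum=86+(-50)=36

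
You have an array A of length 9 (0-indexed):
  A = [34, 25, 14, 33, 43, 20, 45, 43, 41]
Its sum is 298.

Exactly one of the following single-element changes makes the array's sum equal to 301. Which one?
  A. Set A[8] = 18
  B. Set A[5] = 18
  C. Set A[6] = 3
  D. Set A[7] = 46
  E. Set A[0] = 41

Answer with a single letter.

Option A: A[8] 41->18, delta=-23, new_sum=298+(-23)=275
Option B: A[5] 20->18, delta=-2, new_sum=298+(-2)=296
Option C: A[6] 45->3, delta=-42, new_sum=298+(-42)=256
Option D: A[7] 43->46, delta=3, new_sum=298+(3)=301 <-- matches target
Option E: A[0] 34->41, delta=7, new_sum=298+(7)=305

Answer: D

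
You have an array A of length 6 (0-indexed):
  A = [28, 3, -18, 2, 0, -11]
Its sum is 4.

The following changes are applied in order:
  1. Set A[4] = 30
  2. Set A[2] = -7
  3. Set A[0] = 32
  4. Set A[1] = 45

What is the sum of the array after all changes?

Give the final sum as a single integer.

Initial sum: 4
Change 1: A[4] 0 -> 30, delta = 30, sum = 34
Change 2: A[2] -18 -> -7, delta = 11, sum = 45
Change 3: A[0] 28 -> 32, delta = 4, sum = 49
Change 4: A[1] 3 -> 45, delta = 42, sum = 91

Answer: 91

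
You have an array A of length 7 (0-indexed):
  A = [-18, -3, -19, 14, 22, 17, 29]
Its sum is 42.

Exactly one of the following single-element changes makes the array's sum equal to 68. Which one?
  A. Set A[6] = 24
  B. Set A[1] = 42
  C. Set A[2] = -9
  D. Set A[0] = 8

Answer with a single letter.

Option A: A[6] 29->24, delta=-5, new_sum=42+(-5)=37
Option B: A[1] -3->42, delta=45, new_sum=42+(45)=87
Option C: A[2] -19->-9, delta=10, new_sum=42+(10)=52
Option D: A[0] -18->8, delta=26, new_sum=42+(26)=68 <-- matches target

Answer: D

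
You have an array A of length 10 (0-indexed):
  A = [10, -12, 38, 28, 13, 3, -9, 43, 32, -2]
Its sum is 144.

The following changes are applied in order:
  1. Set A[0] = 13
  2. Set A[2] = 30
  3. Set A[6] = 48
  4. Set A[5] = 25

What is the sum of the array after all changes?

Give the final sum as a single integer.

Initial sum: 144
Change 1: A[0] 10 -> 13, delta = 3, sum = 147
Change 2: A[2] 38 -> 30, delta = -8, sum = 139
Change 3: A[6] -9 -> 48, delta = 57, sum = 196
Change 4: A[5] 3 -> 25, delta = 22, sum = 218

Answer: 218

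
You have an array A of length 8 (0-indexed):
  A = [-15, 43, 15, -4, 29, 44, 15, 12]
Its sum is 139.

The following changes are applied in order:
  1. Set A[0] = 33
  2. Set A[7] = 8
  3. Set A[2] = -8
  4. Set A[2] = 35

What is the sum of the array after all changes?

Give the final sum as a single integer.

Answer: 203

Derivation:
Initial sum: 139
Change 1: A[0] -15 -> 33, delta = 48, sum = 187
Change 2: A[7] 12 -> 8, delta = -4, sum = 183
Change 3: A[2] 15 -> -8, delta = -23, sum = 160
Change 4: A[2] -8 -> 35, delta = 43, sum = 203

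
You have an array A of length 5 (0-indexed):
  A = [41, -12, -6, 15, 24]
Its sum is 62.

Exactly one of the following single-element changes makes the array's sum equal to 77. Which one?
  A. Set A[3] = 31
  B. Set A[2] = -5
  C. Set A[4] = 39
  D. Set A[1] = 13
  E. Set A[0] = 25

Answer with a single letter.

Answer: C

Derivation:
Option A: A[3] 15->31, delta=16, new_sum=62+(16)=78
Option B: A[2] -6->-5, delta=1, new_sum=62+(1)=63
Option C: A[4] 24->39, delta=15, new_sum=62+(15)=77 <-- matches target
Option D: A[1] -12->13, delta=25, new_sum=62+(25)=87
Option E: A[0] 41->25, delta=-16, new_sum=62+(-16)=46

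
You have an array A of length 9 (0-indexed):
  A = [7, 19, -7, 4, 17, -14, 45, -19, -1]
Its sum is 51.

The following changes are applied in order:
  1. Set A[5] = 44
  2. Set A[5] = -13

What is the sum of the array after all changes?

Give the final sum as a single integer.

Answer: 52

Derivation:
Initial sum: 51
Change 1: A[5] -14 -> 44, delta = 58, sum = 109
Change 2: A[5] 44 -> -13, delta = -57, sum = 52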